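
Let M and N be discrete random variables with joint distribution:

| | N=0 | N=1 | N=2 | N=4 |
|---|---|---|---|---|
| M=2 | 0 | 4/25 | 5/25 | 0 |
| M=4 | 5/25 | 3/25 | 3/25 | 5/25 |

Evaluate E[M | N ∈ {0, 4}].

P(N ∈ {0, 4}) = 2/5.
Σ M·P over the event = 4·(5/25) + 4·(5/25) = 8/5.
E[M | N ∈ {0, 4}] = (8/5) / (2/5) = 4.

4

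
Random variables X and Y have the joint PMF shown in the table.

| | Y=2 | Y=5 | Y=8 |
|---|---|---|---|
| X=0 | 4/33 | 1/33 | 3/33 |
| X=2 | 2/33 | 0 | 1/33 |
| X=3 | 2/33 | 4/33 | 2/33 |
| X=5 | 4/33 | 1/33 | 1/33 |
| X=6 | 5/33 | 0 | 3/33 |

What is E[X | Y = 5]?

17/6

P(Y = 5) = 2/11.
Σ X·P over the event = 0·(1/33) + 3·(4/33) + 5·(1/33) = 17/33.
E[X | Y = 5] = (17/33) / (2/11) = 17/6.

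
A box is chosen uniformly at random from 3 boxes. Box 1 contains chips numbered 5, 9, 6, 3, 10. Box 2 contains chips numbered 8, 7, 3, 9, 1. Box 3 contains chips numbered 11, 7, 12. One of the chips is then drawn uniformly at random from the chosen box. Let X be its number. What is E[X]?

37/5

E[X | box 1] = (5+9+6+3+10)/5 = 33/5.
E[X | box 2] = (8+7+3+9+1)/5 = 28/5.
E[X | box 3] = (11+7+12)/3 = 10.
By the law of total expectation,
E[X] = (1/3)·(33/5) + (1/3)·(28/5) + (1/3)·(10) = 37/5.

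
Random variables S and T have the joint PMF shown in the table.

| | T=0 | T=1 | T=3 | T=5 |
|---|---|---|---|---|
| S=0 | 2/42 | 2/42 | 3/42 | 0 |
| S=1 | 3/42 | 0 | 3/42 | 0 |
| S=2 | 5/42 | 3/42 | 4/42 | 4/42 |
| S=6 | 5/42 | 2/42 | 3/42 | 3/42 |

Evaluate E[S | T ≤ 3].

18/7

P(T ≤ 3) = 5/6.
Summing S·P(S=x,T=y) over the conditioning event gives 15/7.
E[S | T ≤ 3] = (15/7) / (5/6) = 18/7.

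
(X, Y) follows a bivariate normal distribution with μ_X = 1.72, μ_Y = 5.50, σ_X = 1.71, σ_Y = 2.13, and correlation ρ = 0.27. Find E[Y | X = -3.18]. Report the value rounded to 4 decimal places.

3.8521

E[Y | X=x] = μ_Y + ρ(σ_Y/σ_X)(x − μ_X) for jointly normal variables.
E[Y | X=-3.18] = 5.50 + (0.27)·(2.13/1.71)·(-3.18 − (1.72)) = 5.50 + (0.336316)·(-4.9) = 3.8521.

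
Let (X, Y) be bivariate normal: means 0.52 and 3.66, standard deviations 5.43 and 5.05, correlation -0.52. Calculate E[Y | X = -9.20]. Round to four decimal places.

8.3607

The regression of Y on X has slope ρ·σ_Y/σ_X and passes through (μ_X, μ_Y).
E[Y | X=-9.20] = 3.66 + (-0.52)·(5.05/5.43)·(-9.20 − (0.52)) = 3.66 + (-0.48361)·(-9.72) = 8.3607.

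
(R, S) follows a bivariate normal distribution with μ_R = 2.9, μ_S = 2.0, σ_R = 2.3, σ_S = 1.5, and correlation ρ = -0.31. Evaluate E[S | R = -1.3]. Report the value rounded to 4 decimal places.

2.8491

For a bivariate normal, E[S | R=x] = μ_S + ρ·(σ_S/σ_R)·(x − μ_R).
E[S | R=-1.3] = 2.0 + (-0.31)·(1.5/2.3)·(-1.3 − (2.9)) = 2.0 + (-0.20217)·(-4.2) = 2.8491.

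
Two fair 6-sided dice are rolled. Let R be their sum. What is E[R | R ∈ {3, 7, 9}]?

P(R ∈ {3, 7, 9}) = 1/3.
Σ over the event: 3·1/18 + 7·1/6 + 9·1/9 = 7/3.
E[R | R ∈ {3, 7, 9}] = (7/3) / (1/3) = 7.

7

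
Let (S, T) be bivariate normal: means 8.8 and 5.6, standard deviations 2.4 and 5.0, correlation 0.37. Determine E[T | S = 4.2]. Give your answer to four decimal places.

E[T | S=x] = μ_T + ρ(σ_T/σ_S)(x − μ_S) for jointly normal variables.
E[T | S=4.2] = 5.6 + (0.37)·(5.0/2.4)·(4.2 − (8.8)) = 5.6 + (0.77083)·(-4.6) = 2.0542.

2.0542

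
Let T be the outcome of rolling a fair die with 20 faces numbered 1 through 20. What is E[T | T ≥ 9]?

29/2

Given T ≥ 9, T is equally likely to be any of {9, 10, 11, 12, 13, 14, 15, 16, 17, 18, 19, 20}.
E[T | T ≥ 9] = (9 + 10 + 11 + 12 + 13 + 14 + 15 + 16 + 17 + 18 + 19 + 20) / 12 = 29/2.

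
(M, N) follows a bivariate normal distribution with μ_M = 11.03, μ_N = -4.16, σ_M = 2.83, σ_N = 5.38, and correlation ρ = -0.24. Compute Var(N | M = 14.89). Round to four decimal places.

27.2772

The conditional variance in a bivariate normal is σ_N²(1 − ρ²), independent of x.
Var(N | M=14.89) = (5.38)²·(1 − (-0.24)²) = 28.9444·0.9424 = 27.2772.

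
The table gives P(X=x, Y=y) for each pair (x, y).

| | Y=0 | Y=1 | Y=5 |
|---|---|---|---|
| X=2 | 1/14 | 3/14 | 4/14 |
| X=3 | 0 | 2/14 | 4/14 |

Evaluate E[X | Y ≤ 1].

P(Y ≤ 1) = 3/7.
Summing X·P(X=x,Y=y) over the conditioning event gives 1.
E[X | Y ≤ 1] = (1) / (3/7) = 7/3.

7/3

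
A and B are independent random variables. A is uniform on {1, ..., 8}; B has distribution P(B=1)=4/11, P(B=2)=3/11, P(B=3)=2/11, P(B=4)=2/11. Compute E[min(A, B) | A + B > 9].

P(A + B > 9) = 13/88.
Summing min(A,B)·P(x,y) over outcomes with A + B > 9 gives 21/44.
E[min(A, B) | A + B > 9] = (21/44) / (13/88) = 42/13.

42/13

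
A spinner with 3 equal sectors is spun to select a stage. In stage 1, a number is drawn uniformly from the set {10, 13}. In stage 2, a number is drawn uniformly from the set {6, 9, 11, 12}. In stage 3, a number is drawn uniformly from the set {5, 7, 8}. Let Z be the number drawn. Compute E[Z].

E[Z | stage 1] = (10+13)/2 = 23/2.
E[Z | stage 2] = (6+9+11+12)/4 = 19/2.
E[Z | stage 3] = (5+7+8)/3 = 20/3.
By the law of total expectation,
E[Z] = (1/3)·(23/2) + (1/3)·(19/2) + (1/3)·(20/3) = 83/9.

83/9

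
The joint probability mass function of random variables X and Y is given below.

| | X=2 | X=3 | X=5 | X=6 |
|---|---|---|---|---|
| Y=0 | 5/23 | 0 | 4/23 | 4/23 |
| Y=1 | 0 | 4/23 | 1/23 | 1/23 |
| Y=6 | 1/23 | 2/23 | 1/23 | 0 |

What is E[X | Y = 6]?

P(Y = 6) = 4/23.
Σ X·P over the event = 2·(1/23) + 3·(2/23) + 5·(1/23) = 13/23.
E[X | Y = 6] = (13/23) / (4/23) = 13/4.

13/4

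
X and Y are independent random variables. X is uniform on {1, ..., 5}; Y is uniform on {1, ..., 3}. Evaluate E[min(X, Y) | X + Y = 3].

1

Outcomes with X + Y = 3: (1,2), (2,1), each with probability 1/15.
E[min(X, Y) | X + Y = 3] = (1 + 1) / 2 = 1.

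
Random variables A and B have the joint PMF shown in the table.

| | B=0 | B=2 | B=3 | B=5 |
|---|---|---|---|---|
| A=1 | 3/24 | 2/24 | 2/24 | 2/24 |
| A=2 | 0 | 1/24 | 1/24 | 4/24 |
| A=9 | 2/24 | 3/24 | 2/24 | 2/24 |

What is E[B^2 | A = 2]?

113/6

P(A = 2) = 1/4.
Σ B^2·P over the event = 4·(1/24) + 9·(1/24) + 25·(4/24) = 113/24.
E[B^2 | A = 2] = (113/24) / (1/4) = 113/6.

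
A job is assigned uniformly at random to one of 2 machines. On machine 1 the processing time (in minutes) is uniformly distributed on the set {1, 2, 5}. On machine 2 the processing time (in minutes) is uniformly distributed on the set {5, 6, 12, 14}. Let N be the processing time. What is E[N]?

E[N | machine 1] = (1+2+5)/3 = 8/3.
E[N | machine 2] = (5+6+12+14)/4 = 37/4.
By the law of total expectation,
E[N] = (1/2)·(8/3) + (1/2)·(37/4) = 143/24.

143/24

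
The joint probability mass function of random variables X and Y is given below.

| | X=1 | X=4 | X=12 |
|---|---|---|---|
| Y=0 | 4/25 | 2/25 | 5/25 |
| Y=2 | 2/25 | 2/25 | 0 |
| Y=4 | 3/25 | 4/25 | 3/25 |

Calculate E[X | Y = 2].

5/2

P(Y = 2) = 4/25.
Σ X·P over the event = 1·(2/25) + 4·(2/25) = 2/5.
E[X | Y = 2] = (2/5) / (4/25) = 5/2.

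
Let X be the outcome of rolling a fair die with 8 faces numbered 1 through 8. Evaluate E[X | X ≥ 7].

15/2

Given X ≥ 7, X is equally likely to be any of {7, 8}.
E[X | X ≥ 7] = (7 + 8) / 2 = 15/2.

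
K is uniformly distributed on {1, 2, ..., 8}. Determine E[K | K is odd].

Given K is odd, K is equally likely to be any of {1, 3, 5, 7}.
E[K | K is odd] = (1 + 3 + 5 + 7) / 4 = 4.

4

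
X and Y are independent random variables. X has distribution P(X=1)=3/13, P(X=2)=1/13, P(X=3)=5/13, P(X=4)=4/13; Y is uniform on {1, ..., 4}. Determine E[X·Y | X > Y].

143/23

P(X > Y) = 23/52.
Summing XY·P(x,y) over outcomes with X > Y gives 11/4.
E[X·Y | X > Y] = (11/4) / (23/52) = 143/23.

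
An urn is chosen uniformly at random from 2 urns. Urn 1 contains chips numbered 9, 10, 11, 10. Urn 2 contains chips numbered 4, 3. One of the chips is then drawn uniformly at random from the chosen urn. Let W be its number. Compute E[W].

27/4

E[W | urn 1] = (9+10+11+10)/4 = 10.
E[W | urn 2] = (4+3)/2 = 7/2.
E[W] = (1/2)·(10) + (1/2)·(7/2) = 27/4.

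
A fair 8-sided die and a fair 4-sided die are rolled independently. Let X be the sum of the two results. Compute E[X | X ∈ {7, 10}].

58/7

P(X ∈ {7, 10}) = 7/32.
Σ over the event: 7·1/8 + 10·3/32 = 29/16.
E[X | X ∈ {7, 10}] = (29/16) / (7/32) = 58/7.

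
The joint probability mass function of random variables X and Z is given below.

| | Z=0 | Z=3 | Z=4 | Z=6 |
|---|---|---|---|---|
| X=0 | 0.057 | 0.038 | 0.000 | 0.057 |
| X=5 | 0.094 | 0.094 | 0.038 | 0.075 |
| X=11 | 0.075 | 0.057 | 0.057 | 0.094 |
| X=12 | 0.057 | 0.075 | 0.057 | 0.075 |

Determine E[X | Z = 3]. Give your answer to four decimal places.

7.5644

P(Z = 3) = 0.264.
Summing X·P(X=x,Z=y) over the conditioning event gives 1.997.
E[X | Z = 3] = (1.997) / (0.264) = 7.5644.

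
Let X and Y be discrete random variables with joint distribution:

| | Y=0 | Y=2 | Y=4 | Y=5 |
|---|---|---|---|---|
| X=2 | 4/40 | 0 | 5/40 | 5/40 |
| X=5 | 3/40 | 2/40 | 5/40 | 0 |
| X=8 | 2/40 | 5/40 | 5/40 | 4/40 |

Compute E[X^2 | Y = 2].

P(Y = 2) = 7/40.
Σ X^2·P over the event = 25·(2/40) + 64·(5/40) = 37/4.
E[X^2 | Y = 2] = (37/4) / (7/40) = 370/7.

370/7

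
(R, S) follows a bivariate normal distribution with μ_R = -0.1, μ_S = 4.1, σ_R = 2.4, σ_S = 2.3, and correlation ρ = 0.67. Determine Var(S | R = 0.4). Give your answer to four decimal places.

Var(S | R=x) = (1 − ρ²)·σ_S².
Var(S | R=0.4) = (2.3)²·(1 − (0.67)²) = 5.29·0.5511 = 2.9153.

2.9153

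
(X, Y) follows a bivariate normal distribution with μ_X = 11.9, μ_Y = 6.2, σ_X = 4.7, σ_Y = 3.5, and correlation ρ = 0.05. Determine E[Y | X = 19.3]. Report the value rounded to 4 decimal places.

6.4755

The regression of Y on X has slope ρ·σ_Y/σ_X and passes through (μ_X, μ_Y).
E[Y | X=19.3] = 6.2 + (0.05)·(3.5/4.7)·(19.3 − (11.9)) = 6.2 + (0.037234)·(7.4) = 6.4755.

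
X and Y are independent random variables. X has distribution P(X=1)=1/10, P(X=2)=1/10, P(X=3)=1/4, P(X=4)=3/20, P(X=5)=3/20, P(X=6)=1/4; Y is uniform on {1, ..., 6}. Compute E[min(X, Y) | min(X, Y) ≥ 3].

123/32

P(min(X, Y) ≥ 3) = 8/15.
Summing min(X,Y)·P(x,y) over outcomes with min(X, Y) ≥ 3 gives 41/20.
E[min(X, Y) | min(X, Y) ≥ 3] = (41/20) / (8/15) = 123/32.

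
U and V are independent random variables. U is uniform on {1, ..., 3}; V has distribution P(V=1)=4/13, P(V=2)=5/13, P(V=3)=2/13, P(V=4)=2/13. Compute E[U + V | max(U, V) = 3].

71/15

P(max(U, V) = 3) = 5/13.
Summing (U+V)·P(x,y) over outcomes with max(U, V) = 3 gives 71/39.
E[U + V | max(U, V) = 3] = (71/39) / (5/13) = 71/15.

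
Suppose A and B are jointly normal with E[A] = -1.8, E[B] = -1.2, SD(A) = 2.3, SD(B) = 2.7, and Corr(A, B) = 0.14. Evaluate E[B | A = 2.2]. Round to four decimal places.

The regression of B on A has slope ρ·σ_B/σ_A and passes through (μ_A, μ_B).
E[B | A=2.2] = -1.2 + (0.14)·(2.7/2.3)·(2.2 − (-1.8)) = -1.2 + (0.16435)·(4) = -0.5426.

-0.5426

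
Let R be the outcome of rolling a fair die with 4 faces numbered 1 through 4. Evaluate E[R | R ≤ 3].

Given R ≤ 3, R is equally likely to be any of {1, 2, 3}.
E[R | R ≤ 3] = (1 + 2 + 3) / 3 = 2.

2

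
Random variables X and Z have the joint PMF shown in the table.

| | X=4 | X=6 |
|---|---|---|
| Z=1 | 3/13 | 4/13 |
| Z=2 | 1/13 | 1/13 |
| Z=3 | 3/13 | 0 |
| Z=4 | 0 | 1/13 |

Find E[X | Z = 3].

4

P(Z = 3) = 3/13.
Σ X·P over the event = 4·(3/13) = 12/13.
E[X | Z = 3] = (12/13) / (3/13) = 4.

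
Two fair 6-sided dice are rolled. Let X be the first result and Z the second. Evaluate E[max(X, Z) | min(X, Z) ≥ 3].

41/8

P(min(X, Z) ≥ 3) = 4/9.
Summing max(X,Z)·P(x,y) over outcomes with min(X, Z) ≥ 3 gives 41/18.
E[max(X, Z) | min(X, Z) ≥ 3] = (41/18) / (4/9) = 41/8.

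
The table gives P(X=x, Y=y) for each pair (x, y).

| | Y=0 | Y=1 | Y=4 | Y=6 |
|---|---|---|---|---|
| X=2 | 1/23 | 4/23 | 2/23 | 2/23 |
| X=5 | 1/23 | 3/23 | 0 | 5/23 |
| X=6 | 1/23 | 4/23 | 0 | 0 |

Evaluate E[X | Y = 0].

13/3

P(Y = 0) = 3/23.
Σ X·P over the event = 2·(1/23) + 5·(1/23) + 6·(1/23) = 13/23.
E[X | Y = 0] = (13/23) / (3/23) = 13/3.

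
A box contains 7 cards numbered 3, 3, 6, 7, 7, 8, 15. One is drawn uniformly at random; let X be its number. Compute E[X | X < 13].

17/3

P(X < 13) = 6/7.
Σ over the event: 3·2/7 + 6·1/7 + 7·2/7 + 8·1/7 = 34/7.
E[X | X < 13] = (34/7) / (6/7) = 17/3.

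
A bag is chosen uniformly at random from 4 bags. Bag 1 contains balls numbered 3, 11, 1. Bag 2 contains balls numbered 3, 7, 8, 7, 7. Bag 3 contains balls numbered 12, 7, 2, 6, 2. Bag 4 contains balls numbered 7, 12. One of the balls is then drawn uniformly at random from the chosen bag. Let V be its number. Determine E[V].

267/40

E[V | bag 1] = (3+11+1)/3 = 5.
E[V | bag 2] = (3+7+8+7+7)/5 = 32/5.
E[V | bag 3] = (12+7+2+6+2)/5 = 29/5.
E[V | bag 4] = (7+12)/2 = 19/2.
By the law of total expectation,
E[V] = (1/4)·(5) + (1/4)·(32/5) + (1/4)·(29/5) + (1/4)·(19/2) = 267/40.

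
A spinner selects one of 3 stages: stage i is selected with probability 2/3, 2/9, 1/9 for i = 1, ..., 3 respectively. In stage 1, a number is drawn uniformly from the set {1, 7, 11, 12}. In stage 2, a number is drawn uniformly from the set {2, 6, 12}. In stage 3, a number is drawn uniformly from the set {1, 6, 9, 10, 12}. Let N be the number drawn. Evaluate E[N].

2023/270

E[N | stage 1] = (1+7+11+12)/4 = 31/4.
E[N | stage 2] = (2+6+12)/3 = 20/3.
E[N | stage 3] = (1+6+9+10+12)/5 = 38/5.
By the law of total expectation,
E[N] = (2/3)·(31/4) + (2/9)·(20/3) + (1/9)·(38/5) = 2023/270.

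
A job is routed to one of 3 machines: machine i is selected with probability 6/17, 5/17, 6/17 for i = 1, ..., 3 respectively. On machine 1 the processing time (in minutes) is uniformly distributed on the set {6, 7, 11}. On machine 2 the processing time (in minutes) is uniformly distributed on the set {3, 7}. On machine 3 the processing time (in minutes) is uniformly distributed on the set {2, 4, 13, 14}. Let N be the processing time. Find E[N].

E[N | machine 1] = (6+7+11)/3 = 8.
E[N | machine 2] = (3+7)/2 = 5.
E[N | machine 3] = (2+4+13+14)/4 = 33/4.
E[N] = (6/17)·(8) + (5/17)·(5) + (6/17)·(33/4) = 245/34.

245/34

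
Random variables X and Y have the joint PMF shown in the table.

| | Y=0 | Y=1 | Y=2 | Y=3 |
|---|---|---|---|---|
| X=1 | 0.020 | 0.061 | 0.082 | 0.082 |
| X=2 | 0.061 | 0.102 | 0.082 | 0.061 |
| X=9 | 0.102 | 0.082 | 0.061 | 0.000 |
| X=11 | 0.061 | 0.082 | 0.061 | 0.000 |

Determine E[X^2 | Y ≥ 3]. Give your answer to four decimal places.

P(Y ≥ 3) = 0.143.
Σ X^2·P over the event = 1·(0.082) + 4·(0.061) = 0.326.
E[X^2 | Y ≥ 3] = (0.326) / (0.143) = 2.2797.

2.2797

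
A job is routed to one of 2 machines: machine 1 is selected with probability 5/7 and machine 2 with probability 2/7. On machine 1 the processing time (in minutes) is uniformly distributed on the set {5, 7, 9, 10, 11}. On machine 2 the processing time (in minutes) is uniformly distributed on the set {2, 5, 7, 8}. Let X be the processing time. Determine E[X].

E[X | machine 1] = (5+7+9+10+11)/5 = 42/5.
E[X | machine 2] = (2+5+7+8)/4 = 11/2.
E[X] = (5/7)·(42/5) + (2/7)·(11/2) = 53/7.

53/7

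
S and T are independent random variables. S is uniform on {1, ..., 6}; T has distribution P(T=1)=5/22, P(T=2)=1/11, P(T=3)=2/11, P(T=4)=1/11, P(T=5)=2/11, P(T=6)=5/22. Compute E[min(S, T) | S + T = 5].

19/13

P(S + T = 5) = 13/132.
Summing min(S,T)·P(x,y) over outcomes with S + T = 5 gives 19/132.
E[min(S, T) | S + T = 5] = (19/132) / (13/132) = 19/13.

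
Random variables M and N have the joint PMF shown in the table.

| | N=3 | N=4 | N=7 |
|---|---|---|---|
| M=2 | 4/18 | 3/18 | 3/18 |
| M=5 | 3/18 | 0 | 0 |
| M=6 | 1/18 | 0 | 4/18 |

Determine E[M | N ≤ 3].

29/8

P(N ≤ 3) = 4/9.
Σ M·P over the event = 2·(4/18) + 5·(3/18) + 6·(1/18) = 29/18.
E[M | N ≤ 3] = (29/18) / (4/9) = 29/8.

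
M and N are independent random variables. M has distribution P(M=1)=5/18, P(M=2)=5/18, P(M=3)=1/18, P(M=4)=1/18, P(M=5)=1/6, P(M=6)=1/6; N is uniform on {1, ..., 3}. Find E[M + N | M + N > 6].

31/4

P(M + N > 6) = 8/27.
Summing (M+N)·P(x,y) over outcomes with M + N > 6 gives 62/27.
E[M + N | M + N > 6] = (62/27) / (8/27) = 31/4.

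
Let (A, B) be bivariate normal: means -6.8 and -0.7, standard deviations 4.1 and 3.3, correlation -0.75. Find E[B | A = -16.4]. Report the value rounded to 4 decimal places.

5.0951

E[B | A=x] = μ_B + ρ(σ_B/σ_A)(x − μ_A) for jointly normal variables.
E[B | A=-16.4] = -0.7 + (-0.75)·(3.3/4.1)·(-16.4 − (-6.8)) = -0.7 + (-0.60366)·(-9.6) = 5.0951.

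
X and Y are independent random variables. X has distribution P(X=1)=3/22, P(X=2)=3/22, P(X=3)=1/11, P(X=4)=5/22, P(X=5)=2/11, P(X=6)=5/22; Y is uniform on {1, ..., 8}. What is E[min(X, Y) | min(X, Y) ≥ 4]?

331/70

P(min(X, Y) ≥ 4) = 35/88.
Summing min(X,Y)·P(x,y) over outcomes with min(X, Y) ≥ 4 gives 331/176.
E[min(X, Y) | min(X, Y) ≥ 4] = (331/176) / (35/88) = 331/70.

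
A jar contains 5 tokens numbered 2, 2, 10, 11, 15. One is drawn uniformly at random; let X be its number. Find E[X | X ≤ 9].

2

P(X ≤ 9) = 2/5.
Σ over the event: 2·2/5 = 4/5.
E[X | X ≤ 9] = (4/5) / (2/5) = 2.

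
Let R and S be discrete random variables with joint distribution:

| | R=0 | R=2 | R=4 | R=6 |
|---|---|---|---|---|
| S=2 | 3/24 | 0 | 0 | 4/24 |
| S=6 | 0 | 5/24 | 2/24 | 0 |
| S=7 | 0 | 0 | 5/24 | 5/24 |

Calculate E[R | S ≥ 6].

4

P(S ≥ 6) = 17/24.
Σ R·P over the event = 2·(5/24) + 4·(2/24) + 4·(5/24) + 6·(5/24) = 17/6.
E[R | S ≥ 6] = (17/6) / (17/24) = 4.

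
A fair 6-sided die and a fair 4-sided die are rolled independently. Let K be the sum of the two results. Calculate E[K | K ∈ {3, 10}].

P(K ∈ {3, 10}) = 1/8.
Σ over the event: 3·1/12 + 10·1/24 = 2/3.
E[K | K ∈ {3, 10}] = (2/3) / (1/8) = 16/3.

16/3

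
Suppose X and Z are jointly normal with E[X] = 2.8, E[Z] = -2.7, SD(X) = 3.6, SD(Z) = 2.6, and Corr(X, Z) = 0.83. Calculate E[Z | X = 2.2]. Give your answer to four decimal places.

-3.0597

For a bivariate normal, E[Z | X=x] = μ_Z + ρ·(σ_Z/σ_X)·(x − μ_X).
E[Z | X=2.2] = -2.7 + (0.83)·(2.6/3.6)·(2.2 − (2.8)) = -2.7 + (0.59944)·(-0.6) = -3.0597.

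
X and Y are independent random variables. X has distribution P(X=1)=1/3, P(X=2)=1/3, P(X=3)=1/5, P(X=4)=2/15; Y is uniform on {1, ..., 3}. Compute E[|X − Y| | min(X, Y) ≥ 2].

P(min(X, Y) ≥ 2) = 4/9.
Summing |X−Y|·P(x,y) over outcomes with min(X, Y) ≥ 2 gives 14/45.
E[|X − Y| | min(X, Y) ≥ 2] = (14/45) / (4/9) = 7/10.

7/10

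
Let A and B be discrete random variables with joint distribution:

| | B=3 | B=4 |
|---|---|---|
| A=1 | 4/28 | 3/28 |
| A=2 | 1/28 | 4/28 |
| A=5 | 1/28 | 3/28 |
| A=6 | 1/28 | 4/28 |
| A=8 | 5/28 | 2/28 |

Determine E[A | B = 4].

P(B = 4) = 4/7.
Σ A·P over the event = 1·(3/28) + 2·(4/28) + 5·(3/28) + 6·(4/28) + 8·(2/28) = 33/14.
E[A | B = 4] = (33/14) / (4/7) = 33/8.

33/8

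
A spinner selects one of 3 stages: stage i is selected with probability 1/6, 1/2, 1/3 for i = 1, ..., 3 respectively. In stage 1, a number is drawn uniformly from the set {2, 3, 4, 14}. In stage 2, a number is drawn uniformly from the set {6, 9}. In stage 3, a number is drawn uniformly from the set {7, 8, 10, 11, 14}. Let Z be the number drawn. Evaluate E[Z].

E[Z | stage 1] = (2+3+4+14)/4 = 23/4.
E[Z | stage 2] = (6+9)/2 = 15/2.
E[Z | stage 3] = (7+8+10+11+14)/5 = 10.
E[Z] = (1/6)·(23/4) + (1/2)·(15/2) + (1/3)·(10) = 193/24.

193/24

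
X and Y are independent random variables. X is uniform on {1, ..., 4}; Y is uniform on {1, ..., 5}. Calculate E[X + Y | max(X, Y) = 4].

Outcomes with max(X, Y) = 4: (1,4), (2,4), (3,4), (4,1), (4,2), (4,3), (4,4), each with probability 1/20.
E[X + Y | max(X, Y) = 4] = (5 + 6 + 7 + 5 + 6 + 7 + 8) / 7 = 44/7.

44/7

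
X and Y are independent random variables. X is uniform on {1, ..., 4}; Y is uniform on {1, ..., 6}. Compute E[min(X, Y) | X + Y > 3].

P(X + Y > 3) = 7/8.
Summing min(X,Y)·P(x,y) over outcomes with X + Y > 3 gives 47/24.
E[min(X, Y) | X + Y > 3] = (47/24) / (7/8) = 47/21.

47/21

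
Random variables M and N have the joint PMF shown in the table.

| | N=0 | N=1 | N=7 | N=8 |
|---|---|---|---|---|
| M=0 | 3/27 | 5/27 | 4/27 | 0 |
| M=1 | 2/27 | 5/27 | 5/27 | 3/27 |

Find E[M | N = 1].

1/2

P(N = 1) = 10/27.
Σ M·P over the event = 0·(5/27) + 1·(5/27) = 5/27.
E[M | N = 1] = (5/27) / (10/27) = 1/2.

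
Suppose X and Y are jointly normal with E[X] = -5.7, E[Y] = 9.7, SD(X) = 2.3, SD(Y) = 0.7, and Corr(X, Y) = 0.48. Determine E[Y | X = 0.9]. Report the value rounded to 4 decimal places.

10.6642

For a bivariate normal, E[Y | X=x] = μ_Y + ρ·(σ_Y/σ_X)·(x − μ_X).
E[Y | X=0.9] = 9.7 + (0.48)·(0.7/2.3)·(0.9 − (-5.7)) = 9.7 + (0.14609)·(6.6) = 10.6642.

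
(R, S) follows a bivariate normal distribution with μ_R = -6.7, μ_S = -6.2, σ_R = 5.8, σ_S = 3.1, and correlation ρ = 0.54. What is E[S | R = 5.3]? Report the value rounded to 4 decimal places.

-2.7366

For a bivariate normal, E[S | R=x] = μ_S + ρ·(σ_S/σ_R)·(x − μ_R).
E[S | R=5.3] = -6.2 + (0.54)·(3.1/5.8)·(5.3 − (-6.7)) = -6.2 + (0.28862)·(12) = -2.7366.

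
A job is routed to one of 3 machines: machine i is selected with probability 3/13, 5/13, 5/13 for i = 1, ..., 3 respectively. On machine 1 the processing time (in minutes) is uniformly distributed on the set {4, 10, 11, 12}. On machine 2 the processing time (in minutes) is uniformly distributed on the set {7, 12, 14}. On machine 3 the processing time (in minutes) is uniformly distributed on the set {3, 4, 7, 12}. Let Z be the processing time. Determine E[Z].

E[Z | machine 1] = (4+10+11+12)/4 = 37/4.
E[Z | machine 2] = (7+12+14)/3 = 11.
E[Z | machine 3] = (3+4+7+12)/4 = 13/2.
E[Z] = (3/13)·(37/4) + (5/13)·(11) + (5/13)·(13/2) = 461/52.

461/52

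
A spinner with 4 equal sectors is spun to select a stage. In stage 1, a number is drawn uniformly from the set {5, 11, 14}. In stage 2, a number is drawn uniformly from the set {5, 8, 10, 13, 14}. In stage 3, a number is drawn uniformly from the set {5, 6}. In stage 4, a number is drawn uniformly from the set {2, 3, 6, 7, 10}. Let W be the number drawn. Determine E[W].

E[W | stage 1] = (5+11+14)/3 = 10.
E[W | stage 2] = (5+8+10+13+14)/5 = 10.
E[W | stage 3] = (5+6)/2 = 11/2.
E[W | stage 4] = (2+3+6+7+10)/5 = 28/5.
E[W] = (1/4)·(10) + (1/4)·(10) + (1/4)·(11/2) + (1/4)·(28/5) = 311/40.

311/40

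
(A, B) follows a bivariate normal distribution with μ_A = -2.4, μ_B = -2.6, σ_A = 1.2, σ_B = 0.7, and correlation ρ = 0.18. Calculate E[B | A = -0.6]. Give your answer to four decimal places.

-2.4110

For a bivariate normal, E[B | A=x] = μ_B + ρ·(σ_B/σ_A)·(x − μ_A).
E[B | A=-0.6] = -2.6 + (0.18)·(0.7/1.2)·(-0.6 − (-2.4)) = -2.6 + (0.105)·(1.8) = -2.4110.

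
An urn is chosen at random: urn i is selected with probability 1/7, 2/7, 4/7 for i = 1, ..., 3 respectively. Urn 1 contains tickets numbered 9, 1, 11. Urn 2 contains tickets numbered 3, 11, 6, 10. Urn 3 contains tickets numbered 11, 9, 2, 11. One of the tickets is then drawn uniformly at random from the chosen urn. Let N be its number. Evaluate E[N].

E[N | urn 1] = (9+1+11)/3 = 7.
E[N | urn 2] = (3+11+6+10)/4 = 15/2.
E[N | urn 3] = (11+9+2+11)/4 = 33/4.
E[N] = (1/7)·(7) + (2/7)·(15/2) + (4/7)·(33/4) = 55/7.

55/7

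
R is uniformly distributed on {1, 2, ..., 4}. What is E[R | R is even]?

Given R is even, R is equally likely to be any of {2, 4}.
E[R | R is even] = (2 + 4) / 2 = 3.

3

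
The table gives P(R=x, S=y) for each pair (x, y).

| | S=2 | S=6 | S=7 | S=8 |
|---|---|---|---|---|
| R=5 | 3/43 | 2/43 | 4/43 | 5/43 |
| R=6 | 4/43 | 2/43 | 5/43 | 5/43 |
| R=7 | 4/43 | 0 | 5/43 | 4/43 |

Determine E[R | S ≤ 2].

P(S ≤ 2) = 11/43.
Σ R·P over the event = 5·(3/43) + 6·(4/43) + 7·(4/43) = 67/43.
E[R | S ≤ 2] = (67/43) / (11/43) = 67/11.

67/11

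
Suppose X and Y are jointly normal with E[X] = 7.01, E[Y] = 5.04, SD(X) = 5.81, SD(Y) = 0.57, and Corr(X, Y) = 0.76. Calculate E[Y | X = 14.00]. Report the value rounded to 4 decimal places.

The regression of Y on X has slope ρ·σ_Y/σ_X and passes through (μ_X, μ_Y).
E[Y | X=14.00] = 5.04 + (0.76)·(0.57/5.81)·(14.00 − (7.01)) = 5.04 + (0.074561)·(6.99) = 5.5612.

5.5612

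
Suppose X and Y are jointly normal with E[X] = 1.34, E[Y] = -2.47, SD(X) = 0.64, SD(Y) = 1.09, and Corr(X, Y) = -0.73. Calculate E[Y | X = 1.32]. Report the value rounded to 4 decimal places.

For a bivariate normal, E[Y | X=x] = μ_Y + ρ·(σ_Y/σ_X)·(x − μ_X).
E[Y | X=1.32] = -2.47 + (-0.73)·(1.09/0.64)·(1.32 − (1.34)) = -2.47 + (-1.2433)·(-0.02) = -2.4451.

-2.4451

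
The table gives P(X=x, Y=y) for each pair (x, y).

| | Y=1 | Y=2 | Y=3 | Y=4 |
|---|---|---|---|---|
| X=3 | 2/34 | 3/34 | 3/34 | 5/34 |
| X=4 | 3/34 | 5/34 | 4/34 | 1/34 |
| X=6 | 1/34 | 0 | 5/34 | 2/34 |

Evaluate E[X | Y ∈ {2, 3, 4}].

P(Y ∈ {2, 3, 4}) = 14/17.
Σ X·P over the event = 3·(3/34) + 3·(3/34) + 3·(5/34) + 4·(5/34) + 4·(4/34) + 4·(1/34) + 6·(5/34) + 6·(2/34) = 115/34.
E[X | Y ∈ {2, 3, 4}] = (115/34) / (14/17) = 115/28.

115/28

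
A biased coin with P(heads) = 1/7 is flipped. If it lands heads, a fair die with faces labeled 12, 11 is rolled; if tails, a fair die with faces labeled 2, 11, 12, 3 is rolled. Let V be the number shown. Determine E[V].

E[V | heads] = (12+11)/2 = 23/2.
E[V | tails] = (2+11+12+3)/4 = 7.
E[V] = (1/7)·(23/2) + (6/7)·(7) = 107/14.

107/14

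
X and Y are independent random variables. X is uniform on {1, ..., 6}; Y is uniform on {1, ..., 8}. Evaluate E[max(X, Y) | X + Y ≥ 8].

P(X + Y ≥ 8) = 9/16.
Summing max(X,Y)·P(x,y) over outcomes with X + Y ≥ 8 gives 173/48.
E[max(X, Y) | X + Y ≥ 8] = (173/48) / (9/16) = 173/27.

173/27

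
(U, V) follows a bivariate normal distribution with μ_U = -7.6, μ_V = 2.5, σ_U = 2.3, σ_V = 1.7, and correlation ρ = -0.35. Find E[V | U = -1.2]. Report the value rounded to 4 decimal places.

0.8443

E[V | U=x] = μ_V + ρ(σ_V/σ_U)(x − μ_U) for jointly normal variables.
E[V | U=-1.2] = 2.5 + (-0.35)·(1.7/2.3)·(-1.2 − (-7.6)) = 2.5 + (-0.2587)·(6.4) = 0.8443.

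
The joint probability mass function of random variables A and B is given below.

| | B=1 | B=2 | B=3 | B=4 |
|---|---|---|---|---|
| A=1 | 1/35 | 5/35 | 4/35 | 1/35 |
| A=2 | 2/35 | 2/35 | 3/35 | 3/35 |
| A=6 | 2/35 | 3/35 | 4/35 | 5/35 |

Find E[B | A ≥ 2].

67/24

P(A ≥ 2) = 24/35.
Σ B·P over the event = 1·(2/35) + 2·(2/35) + 3·(3/35) + 4·(3/35) + 1·(2/35) + 2·(3/35) + 3·(4/35) + 4·(5/35) = 67/35.
E[B | A ≥ 2] = (67/35) / (24/35) = 67/24.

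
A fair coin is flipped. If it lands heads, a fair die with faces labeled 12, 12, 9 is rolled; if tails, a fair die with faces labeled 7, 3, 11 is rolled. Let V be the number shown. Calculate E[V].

E[V | heads] = (12+12+9)/3 = 11.
E[V | tails] = (7+3+11)/3 = 7.
By the law of total expectation,
E[V] = (1/2)·(11) + (1/2)·(7) = 9.

9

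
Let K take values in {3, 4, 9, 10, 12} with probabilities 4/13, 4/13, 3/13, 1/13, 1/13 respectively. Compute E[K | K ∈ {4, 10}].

P(K ∈ {4, 10}) = 5/13.
Σ over the event: 4·4/13 + 10·1/13 = 2.
E[K | K ∈ {4, 10}] = (2) / (5/13) = 26/5.

26/5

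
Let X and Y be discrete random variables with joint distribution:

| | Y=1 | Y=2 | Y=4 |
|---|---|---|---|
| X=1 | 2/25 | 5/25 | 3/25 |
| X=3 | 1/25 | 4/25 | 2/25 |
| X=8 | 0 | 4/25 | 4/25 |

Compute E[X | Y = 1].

5/3

P(Y = 1) = 3/25.
Σ X·P over the event = 1·(2/25) + 3·(1/25) = 1/5.
E[X | Y = 1] = (1/5) / (3/25) = 5/3.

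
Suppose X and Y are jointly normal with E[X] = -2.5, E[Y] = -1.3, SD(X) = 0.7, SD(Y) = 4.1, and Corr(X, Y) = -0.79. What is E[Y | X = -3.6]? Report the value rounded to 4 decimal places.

3.7899

The regression of Y on X has slope ρ·σ_Y/σ_X and passes through (μ_X, μ_Y).
E[Y | X=-3.6] = -1.3 + (-0.79)·(4.1/0.7)·(-3.6 − (-2.5)) = -1.3 + (-4.62714)·(-1.1) = 3.7899.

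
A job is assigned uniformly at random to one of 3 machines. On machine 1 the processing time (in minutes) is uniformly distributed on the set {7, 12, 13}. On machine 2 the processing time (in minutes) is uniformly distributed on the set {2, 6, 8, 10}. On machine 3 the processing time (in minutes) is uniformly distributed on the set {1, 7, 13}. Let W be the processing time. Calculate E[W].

145/18

E[W | machine 1] = (7+12+13)/3 = 32/3.
E[W | machine 2] = (2+6+8+10)/4 = 13/2.
E[W | machine 3] = (1+7+13)/3 = 7.
E[W] = (1/3)·(32/3) + (1/3)·(13/2) + (1/3)·(7) = 145/18.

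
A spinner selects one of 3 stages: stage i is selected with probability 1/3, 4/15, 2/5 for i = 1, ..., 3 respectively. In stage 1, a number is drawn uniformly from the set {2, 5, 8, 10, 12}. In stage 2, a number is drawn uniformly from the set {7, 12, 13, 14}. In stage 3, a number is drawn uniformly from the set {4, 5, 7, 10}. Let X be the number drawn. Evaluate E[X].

E[X | stage 1] = (2+5+8+10+12)/5 = 37/5.
E[X | stage 2] = (7+12+13+14)/4 = 23/2.
E[X | stage 3] = (4+5+7+10)/4 = 13/2.
E[X] = (1/3)·(37/5) + (4/15)·(23/2) + (2/5)·(13/2) = 122/15.

122/15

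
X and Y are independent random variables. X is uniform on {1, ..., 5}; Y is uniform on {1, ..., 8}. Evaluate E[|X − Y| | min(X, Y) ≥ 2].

31/14

P(min(X, Y) ≥ 2) = 7/10.
Summing |X−Y|·P(x,y) over outcomes with min(X, Y) ≥ 2 gives 31/20.
E[|X − Y| | min(X, Y) ≥ 2] = (31/20) / (7/10) = 31/14.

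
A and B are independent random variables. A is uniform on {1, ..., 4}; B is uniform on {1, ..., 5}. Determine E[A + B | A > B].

5

P(A > B) = 3/10.
Summing (A+B)·P(x,y) over outcomes with A > B gives 3/2.
E[A + B | A > B] = (3/2) / (3/10) = 5.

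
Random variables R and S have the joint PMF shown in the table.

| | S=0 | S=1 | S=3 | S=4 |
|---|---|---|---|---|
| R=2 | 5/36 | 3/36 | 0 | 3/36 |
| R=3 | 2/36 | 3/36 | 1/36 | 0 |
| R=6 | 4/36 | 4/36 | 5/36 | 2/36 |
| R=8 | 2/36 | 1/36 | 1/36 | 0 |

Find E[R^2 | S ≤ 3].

810/31

P(S ≤ 3) = 31/36.
Summing R^2·P(R=x,S=y) over the conditioning event gives 45/2.
E[R^2 | S ≤ 3] = (45/2) / (31/36) = 810/31.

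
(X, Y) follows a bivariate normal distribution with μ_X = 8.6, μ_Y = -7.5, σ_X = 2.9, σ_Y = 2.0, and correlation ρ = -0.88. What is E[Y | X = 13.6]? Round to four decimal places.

-10.5345

E[Y | X=x] = μ_Y + ρ(σ_Y/σ_X)(x − μ_X) for jointly normal variables.
E[Y | X=13.6] = -7.5 + (-0.88)·(2.0/2.9)·(13.6 − (8.6)) = -7.5 + (-0.6069)·(5) = -10.5345.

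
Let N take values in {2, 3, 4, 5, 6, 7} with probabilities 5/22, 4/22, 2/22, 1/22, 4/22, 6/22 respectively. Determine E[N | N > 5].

P(N > 5) = 5/11.
Σ over the event: 6·2/11 + 7·3/11 = 3.
E[N | N > 5] = (3) / (5/11) = 33/5.

33/5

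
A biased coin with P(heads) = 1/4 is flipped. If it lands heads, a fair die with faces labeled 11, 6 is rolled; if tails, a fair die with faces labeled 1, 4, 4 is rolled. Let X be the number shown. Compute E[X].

E[X | heads] = (11+6)/2 = 17/2.
E[X | tails] = (1+4+4)/3 = 3.
E[X] = (1/4)·(17/2) + (3/4)·(3) = 35/8.

35/8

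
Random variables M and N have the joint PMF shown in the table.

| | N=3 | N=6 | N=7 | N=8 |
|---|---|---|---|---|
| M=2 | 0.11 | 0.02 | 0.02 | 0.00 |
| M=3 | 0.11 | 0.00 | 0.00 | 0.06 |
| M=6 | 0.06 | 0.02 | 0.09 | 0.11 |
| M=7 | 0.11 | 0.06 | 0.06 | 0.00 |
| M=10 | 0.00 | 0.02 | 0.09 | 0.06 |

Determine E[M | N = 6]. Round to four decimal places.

P(N = 6) = 0.12.
Σ M·P over the event = 2·(0.02) + 6·(0.02) + 7·(0.06) + 10·(0.02) = 0.78.
E[M | N = 6] = (0.78) / (0.12) = 6.5000.

6.5000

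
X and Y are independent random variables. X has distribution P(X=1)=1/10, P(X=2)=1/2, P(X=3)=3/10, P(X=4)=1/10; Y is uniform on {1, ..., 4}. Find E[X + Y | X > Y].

30/7

P(X > Y) = 7/20.
Summing (X+Y)·P(x,y) over outcomes with X > Y gives 3/2.
E[X + Y | X > Y] = (3/2) / (7/20) = 30/7.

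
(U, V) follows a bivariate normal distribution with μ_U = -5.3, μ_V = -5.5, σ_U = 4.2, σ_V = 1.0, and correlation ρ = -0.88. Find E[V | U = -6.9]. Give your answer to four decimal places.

-5.1648

For a bivariate normal, E[V | U=x] = μ_V + ρ·(σ_V/σ_U)·(x − μ_U).
E[V | U=-6.9] = -5.5 + (-0.88)·(1.0/4.2)·(-6.9 − (-5.3)) = -5.5 + (-0.20952)·(-1.6) = -5.1648.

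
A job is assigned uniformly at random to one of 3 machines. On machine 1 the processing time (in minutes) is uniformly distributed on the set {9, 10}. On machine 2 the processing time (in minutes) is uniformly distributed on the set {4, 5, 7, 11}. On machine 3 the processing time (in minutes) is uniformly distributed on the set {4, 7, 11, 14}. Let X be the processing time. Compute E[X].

E[X | machine 1] = (9+10)/2 = 19/2.
E[X | machine 2] = (4+5+7+11)/4 = 27/4.
E[X | machine 3] = (4+7+11+14)/4 = 9.
E[X] = (1/3)·(19/2) + (1/3)·(27/4) + (1/3)·(9) = 101/12.

101/12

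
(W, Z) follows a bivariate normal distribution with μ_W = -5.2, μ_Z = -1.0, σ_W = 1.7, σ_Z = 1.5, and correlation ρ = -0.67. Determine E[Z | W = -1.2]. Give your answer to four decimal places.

E[Z | W=x] = μ_Z + ρ(σ_Z/σ_W)(x − μ_W) for jointly normal variables.
E[Z | W=-1.2] = -1.0 + (-0.67)·(1.5/1.7)·(-1.2 − (-5.2)) = -1.0 + (-0.59118)·(4) = -3.3647.

-3.3647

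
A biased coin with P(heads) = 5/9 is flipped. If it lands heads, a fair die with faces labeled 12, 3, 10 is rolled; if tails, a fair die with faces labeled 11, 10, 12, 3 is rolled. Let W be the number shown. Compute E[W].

233/27

E[W | heads] = (12+3+10)/3 = 25/3.
E[W | tails] = (11+10+12+3)/4 = 9.
By the law of total expectation,
E[W] = (5/9)·(25/3) + (4/9)·(9) = 233/27.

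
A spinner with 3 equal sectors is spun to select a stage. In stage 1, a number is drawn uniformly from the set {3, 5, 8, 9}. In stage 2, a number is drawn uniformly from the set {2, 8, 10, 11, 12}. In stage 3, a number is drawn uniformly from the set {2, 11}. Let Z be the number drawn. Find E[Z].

E[Z | stage 1] = (3+5+8+9)/4 = 25/4.
E[Z | stage 2] = (2+8+10+11+12)/5 = 43/5.
E[Z | stage 3] = (2+11)/2 = 13/2.
By the law of total expectation,
E[Z] = (1/3)·(25/4) + (1/3)·(43/5) + (1/3)·(13/2) = 427/60.

427/60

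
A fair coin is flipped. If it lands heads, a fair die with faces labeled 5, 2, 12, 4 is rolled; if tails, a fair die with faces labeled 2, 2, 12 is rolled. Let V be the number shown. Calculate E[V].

133/24

E[V | heads] = (5+2+12+4)/4 = 23/4.
E[V | tails] = (2+2+12)/3 = 16/3.
E[V] = (1/2)·(23/4) + (1/2)·(16/3) = 133/24.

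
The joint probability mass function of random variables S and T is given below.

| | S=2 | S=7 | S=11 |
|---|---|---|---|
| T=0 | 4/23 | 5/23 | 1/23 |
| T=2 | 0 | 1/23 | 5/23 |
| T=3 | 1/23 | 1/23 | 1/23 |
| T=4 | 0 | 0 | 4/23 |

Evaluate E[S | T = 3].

P(T = 3) = 3/23.
Σ S·P over the event = 2·(1/23) + 7·(1/23) + 11·(1/23) = 20/23.
E[S | T = 3] = (20/23) / (3/23) = 20/3.

20/3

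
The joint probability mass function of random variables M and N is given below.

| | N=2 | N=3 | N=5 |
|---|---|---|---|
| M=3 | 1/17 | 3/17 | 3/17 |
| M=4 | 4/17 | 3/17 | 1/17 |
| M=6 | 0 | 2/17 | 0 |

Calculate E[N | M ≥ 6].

3

P(M ≥ 6) = 2/17.
Summing N·P(M=x,N=y) over the conditioning event gives 6/17.
E[N | M ≥ 6] = (6/17) / (2/17) = 3.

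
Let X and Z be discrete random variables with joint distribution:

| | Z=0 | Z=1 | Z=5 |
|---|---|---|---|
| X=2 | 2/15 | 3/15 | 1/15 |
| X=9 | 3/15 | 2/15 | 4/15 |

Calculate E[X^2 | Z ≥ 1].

P(Z ≥ 1) = 2/3.
Σ X^2·P over the event = 4·(3/15) + 4·(1/15) + 81·(2/15) + 81·(4/15) = 502/15.
E[X^2 | Z ≥ 1] = (502/15) / (2/3) = 251/5.

251/5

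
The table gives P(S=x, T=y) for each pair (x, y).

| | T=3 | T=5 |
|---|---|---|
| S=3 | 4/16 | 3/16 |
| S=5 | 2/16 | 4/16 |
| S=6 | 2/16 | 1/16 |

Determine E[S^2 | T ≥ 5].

163/8

P(T ≥ 5) = 1/2.
Summing S^2·P(S=x,T=y) over the conditioning event gives 163/16.
E[S^2 | T ≥ 5] = (163/16) / (1/2) = 163/8.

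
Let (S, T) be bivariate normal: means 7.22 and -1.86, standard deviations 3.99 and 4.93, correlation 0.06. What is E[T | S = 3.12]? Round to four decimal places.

E[T | S=x] = μ_T + ρ(σ_T/σ_S)(x − μ_S) for jointly normal variables.
E[T | S=3.12] = -1.86 + (0.06)·(4.93/3.99)·(3.12 − (7.22)) = -1.86 + (0.074135)·(-4.1) = -2.1640.

-2.1640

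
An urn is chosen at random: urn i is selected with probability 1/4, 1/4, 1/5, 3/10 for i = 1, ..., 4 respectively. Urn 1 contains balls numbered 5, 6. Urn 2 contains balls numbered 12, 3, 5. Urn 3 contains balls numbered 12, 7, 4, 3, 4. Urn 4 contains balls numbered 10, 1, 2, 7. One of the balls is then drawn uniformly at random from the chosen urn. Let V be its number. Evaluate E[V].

689/120

E[V | urn 1] = (5+6)/2 = 11/2.
E[V | urn 2] = (12+3+5)/3 = 20/3.
E[V | urn 3] = (12+7+4+3+4)/5 = 6.
E[V | urn 4] = (10+1+2+7)/4 = 5.
By the law of total expectation,
E[V] = (1/4)·(11/2) + (1/4)·(20/3) + (1/5)·(6) + (3/10)·(5) = 689/120.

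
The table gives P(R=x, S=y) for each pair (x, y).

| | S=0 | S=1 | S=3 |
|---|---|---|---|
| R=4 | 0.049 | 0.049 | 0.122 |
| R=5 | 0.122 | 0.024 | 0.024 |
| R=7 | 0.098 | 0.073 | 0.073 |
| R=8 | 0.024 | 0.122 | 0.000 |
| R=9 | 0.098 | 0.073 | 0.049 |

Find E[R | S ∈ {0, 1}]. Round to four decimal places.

6.8661

P(S ∈ {0, 1}) = 0.732.
Summing R·P(R=x,S=y) over the conditioning event gives 5.026.
E[R | S ∈ {0, 1}] = (5.026) / (0.732) = 6.8661.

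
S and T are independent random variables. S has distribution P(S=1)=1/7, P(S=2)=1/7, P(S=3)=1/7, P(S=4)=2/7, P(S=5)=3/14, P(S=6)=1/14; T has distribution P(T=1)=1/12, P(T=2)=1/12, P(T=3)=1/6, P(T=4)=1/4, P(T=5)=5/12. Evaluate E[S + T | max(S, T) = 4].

P(max(S, T) = 4) = 23/84.
Summing (S+T)·P(x,y) over outcomes with max(S, T) = 4 gives 38/21.
E[S + T | max(S, T) = 4] = (38/21) / (23/84) = 152/23.

152/23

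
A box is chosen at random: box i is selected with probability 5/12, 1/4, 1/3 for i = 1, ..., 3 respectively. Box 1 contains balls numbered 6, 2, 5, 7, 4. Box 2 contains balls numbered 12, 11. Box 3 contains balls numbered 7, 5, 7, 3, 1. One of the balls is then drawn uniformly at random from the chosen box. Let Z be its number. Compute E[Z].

769/120

E[Z | box 1] = (6+2+5+7+4)/5 = 24/5.
E[Z | box 2] = (12+11)/2 = 23/2.
E[Z | box 3] = (7+5+7+3+1)/5 = 23/5.
By the law of total expectation,
E[Z] = (5/12)·(24/5) + (1/4)·(23/2) + (1/3)·(23/5) = 769/120.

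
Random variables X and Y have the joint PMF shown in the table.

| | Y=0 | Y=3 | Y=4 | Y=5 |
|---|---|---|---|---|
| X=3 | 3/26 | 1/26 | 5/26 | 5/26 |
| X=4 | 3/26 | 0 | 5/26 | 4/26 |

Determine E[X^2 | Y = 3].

9

P(Y = 3) = 1/26.
Σ X^2·P over the event = 9·(1/26) = 9/26.
E[X^2 | Y = 3] = (9/26) / (1/26) = 9.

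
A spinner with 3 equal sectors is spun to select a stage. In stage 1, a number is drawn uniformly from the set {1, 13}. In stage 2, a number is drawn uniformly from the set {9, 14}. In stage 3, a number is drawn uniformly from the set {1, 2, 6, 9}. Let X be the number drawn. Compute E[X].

23/3

E[X | stage 1] = (1+13)/2 = 7.
E[X | stage 2] = (9+14)/2 = 23/2.
E[X | stage 3] = (1+2+6+9)/4 = 9/2.
By the law of total expectation,
E[X] = (1/3)·(7) + (1/3)·(23/2) + (1/3)·(9/2) = 23/3.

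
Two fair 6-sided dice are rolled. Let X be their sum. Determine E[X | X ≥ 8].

28/3

P(X ≥ 8) = 5/12.
Σ over the event: 8·5/36 + 9·1/9 + 10·1/12 + 11·1/18 + 12·1/36 = 35/9.
E[X | X ≥ 8] = (35/9) / (5/12) = 28/3.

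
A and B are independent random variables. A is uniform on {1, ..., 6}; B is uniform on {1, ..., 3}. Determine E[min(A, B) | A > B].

P(A > B) = 2/3.
Summing min(A,B)·P(x,y) over outcomes with A > B gives 11/9.
E[min(A, B) | A > B] = (11/9) / (2/3) = 11/6.

11/6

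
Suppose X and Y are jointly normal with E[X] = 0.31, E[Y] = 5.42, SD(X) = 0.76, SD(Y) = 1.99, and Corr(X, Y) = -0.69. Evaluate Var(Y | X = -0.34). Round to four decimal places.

2.0747

The conditional variance in a bivariate normal is σ_Y²(1 − ρ²), independent of x.
Var(Y | X=-0.34) = (1.99)²·(1 − (-0.69)²) = 3.9601·0.5239 = 2.0747.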